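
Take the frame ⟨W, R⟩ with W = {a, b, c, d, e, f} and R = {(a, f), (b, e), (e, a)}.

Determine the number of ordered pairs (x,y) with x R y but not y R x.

Enumerating: (a,f), (b,e), (e,a).

3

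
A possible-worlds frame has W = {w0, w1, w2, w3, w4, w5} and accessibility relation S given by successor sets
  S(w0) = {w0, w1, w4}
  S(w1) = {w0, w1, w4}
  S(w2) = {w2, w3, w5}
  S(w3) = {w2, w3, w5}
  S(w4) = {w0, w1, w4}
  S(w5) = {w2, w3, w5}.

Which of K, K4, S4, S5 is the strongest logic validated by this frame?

Transitive (axiom 4): yes — every two-step S-path is closed by a direct edge.
Reflexive (axiom T): yes — every world is S-related to itself.
Euclidean (axiom 5): yes — any two successors of a common world are S-related.
So F validates K, K4, S4, S5. The strongest is S5.

S5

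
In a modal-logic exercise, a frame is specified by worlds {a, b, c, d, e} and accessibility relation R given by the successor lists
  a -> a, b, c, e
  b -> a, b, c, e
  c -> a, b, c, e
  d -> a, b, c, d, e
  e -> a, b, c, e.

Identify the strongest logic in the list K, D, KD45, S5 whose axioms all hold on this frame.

Serial (axiom D): yes — every world has a successor (e.g. a R a).
Euclidean (axiom 5): no — d R a and d R d, but not a R d.
Transitive (axiom 4): yes — every two-step R-path is closed by a direct edge.
Reflexive (axiom T): yes — every world is R-related to itself.
So F validates K, D; KD45 would additionally require R to be Euclidean. The strongest is D.

D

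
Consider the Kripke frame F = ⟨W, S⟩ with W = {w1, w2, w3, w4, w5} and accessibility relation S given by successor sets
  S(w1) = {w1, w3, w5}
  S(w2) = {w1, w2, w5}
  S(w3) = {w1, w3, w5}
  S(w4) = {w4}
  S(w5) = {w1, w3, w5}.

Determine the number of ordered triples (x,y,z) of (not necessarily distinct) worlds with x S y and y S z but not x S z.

Enumerating: (w2,w1,w3), (w2,w5,w3).

2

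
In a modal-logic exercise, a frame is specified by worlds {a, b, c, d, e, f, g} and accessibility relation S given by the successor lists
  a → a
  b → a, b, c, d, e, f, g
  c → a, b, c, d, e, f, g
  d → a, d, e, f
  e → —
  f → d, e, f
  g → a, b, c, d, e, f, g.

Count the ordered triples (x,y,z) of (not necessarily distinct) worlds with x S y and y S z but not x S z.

Enumerating: (f,d,a).

1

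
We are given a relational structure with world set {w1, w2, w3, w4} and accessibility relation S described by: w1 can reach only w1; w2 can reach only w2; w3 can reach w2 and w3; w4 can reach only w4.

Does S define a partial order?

Yes

Reflexive: yes — every world is S-related to itself.
Transitive: yes — every two-step S-path is closed by a direct edge.
Antisymmetric: yes — no distinct pair is related both ways.
So S is a partial order.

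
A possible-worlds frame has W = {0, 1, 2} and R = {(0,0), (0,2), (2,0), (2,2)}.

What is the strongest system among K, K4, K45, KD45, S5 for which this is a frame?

K45

Transitive (axiom 4): yes — every two-step R-path is closed by a direct edge.
Euclidean (axiom 5): yes — any two successors of a common world are R-related.
Serial (axiom D): no — 1 has no R-successor.
Reflexive (axiom T): no — 1 is not related to itself.
So F validates K, K4, K45; KD45 would additionally require R to be serial. The strongest is K45.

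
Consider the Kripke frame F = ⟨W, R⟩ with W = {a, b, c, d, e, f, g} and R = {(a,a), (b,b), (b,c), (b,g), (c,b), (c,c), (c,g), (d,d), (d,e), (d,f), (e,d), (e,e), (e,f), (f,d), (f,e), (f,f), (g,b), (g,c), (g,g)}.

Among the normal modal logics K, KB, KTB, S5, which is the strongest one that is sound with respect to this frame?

S5

Symmetric (axiom B): yes — every pair in R has its reverse in R.
Reflexive (axiom T): yes — every world is R-related to itself.
Euclidean (axiom 5): yes — any two successors of a common world are R-related.
So F validates K, KB, KTB, S5. The strongest is S5.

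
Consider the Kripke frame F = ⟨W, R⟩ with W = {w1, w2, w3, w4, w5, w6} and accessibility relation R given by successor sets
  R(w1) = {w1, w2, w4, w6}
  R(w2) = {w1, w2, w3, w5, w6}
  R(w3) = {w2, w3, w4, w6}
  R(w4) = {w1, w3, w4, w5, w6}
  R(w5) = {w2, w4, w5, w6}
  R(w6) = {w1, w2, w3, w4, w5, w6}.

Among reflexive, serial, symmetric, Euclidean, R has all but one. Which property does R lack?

Euclidean

Reflexive: yes — every world is R-related to itself.
Serial: yes — every world has a successor (e.g. w1 R w1).
Symmetric: yes — every pair in R has its reverse in R.
Euclidean: no — w1 R w2 and w1 R w4, but not w2 R w4.
Only Euclidean fails.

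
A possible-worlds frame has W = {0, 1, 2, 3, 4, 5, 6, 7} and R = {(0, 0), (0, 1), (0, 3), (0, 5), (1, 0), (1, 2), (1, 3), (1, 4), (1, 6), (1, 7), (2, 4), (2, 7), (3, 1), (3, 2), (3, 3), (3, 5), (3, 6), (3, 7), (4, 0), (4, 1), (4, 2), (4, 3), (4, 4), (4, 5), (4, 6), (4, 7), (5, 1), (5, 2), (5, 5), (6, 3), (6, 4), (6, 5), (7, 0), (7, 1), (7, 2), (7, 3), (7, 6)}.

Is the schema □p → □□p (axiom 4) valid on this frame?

No

By correspondence theory, 4 is valid on a frame iff R is transitive.
Transitive: no — 0 R 1 and 1 R 2, but not 0 R 2.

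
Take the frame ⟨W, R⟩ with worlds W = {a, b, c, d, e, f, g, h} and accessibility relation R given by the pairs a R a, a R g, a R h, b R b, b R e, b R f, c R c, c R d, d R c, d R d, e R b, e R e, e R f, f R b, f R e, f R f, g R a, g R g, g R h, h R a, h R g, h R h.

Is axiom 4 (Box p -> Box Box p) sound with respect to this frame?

Axiom 4 corresponds to the accessibility relation being transitive.
Transitive: yes — every two-step R-path is closed by a direct edge.

Yes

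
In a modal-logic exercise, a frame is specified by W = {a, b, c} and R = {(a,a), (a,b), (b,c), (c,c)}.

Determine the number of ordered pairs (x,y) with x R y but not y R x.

Enumerating: (a,b), (b,c).

2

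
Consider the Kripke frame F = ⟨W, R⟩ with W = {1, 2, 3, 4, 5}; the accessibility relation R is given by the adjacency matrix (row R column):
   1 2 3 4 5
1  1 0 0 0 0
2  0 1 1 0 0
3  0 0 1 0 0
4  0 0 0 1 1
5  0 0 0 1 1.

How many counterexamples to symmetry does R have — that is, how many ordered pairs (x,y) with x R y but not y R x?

Enumerating: (2,3).

1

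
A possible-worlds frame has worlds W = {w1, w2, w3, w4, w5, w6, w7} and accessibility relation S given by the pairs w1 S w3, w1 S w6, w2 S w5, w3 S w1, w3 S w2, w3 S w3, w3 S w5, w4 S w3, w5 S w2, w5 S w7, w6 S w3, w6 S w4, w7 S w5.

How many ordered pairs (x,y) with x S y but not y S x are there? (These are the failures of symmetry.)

6

Enumerating: (w1,w6), (w3,w2), (w3,w5), (w4,w3), (w6,w3), (w6,w4).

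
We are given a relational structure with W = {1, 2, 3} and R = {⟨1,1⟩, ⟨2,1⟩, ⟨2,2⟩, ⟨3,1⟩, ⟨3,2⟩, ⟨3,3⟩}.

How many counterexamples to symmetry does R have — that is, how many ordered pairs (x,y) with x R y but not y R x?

3

Enumerating: (2,1), (3,1), (3,2).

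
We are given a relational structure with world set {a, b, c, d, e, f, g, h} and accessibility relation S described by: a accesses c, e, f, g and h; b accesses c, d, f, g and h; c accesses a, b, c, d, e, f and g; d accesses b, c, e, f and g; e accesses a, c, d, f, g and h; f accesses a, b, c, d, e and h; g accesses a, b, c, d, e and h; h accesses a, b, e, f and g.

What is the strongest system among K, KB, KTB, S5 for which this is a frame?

Symmetric (axiom B): yes — every pair in S has its reverse in S.
Reflexive (axiom T): no — a is not related to itself.
Euclidean (axiom 5): no — a S c and a S h, but not c S h.
So F validates K, KB; KTB would additionally require S to be reflexive. The strongest is KB.

KB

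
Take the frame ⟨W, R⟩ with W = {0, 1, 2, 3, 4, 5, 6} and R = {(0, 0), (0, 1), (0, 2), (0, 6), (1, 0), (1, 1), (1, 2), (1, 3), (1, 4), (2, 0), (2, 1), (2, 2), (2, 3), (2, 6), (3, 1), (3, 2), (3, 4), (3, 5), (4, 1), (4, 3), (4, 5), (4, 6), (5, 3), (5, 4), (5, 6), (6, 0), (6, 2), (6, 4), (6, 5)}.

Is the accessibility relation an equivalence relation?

No

Reflexive: no — 3 is not related to itself.
Symmetric: yes — every pair in R has its reverse in R.
Transitive: no — 0 R 1 and 1 R 3, but not 0 R 3.
So R is not an equivalence relation.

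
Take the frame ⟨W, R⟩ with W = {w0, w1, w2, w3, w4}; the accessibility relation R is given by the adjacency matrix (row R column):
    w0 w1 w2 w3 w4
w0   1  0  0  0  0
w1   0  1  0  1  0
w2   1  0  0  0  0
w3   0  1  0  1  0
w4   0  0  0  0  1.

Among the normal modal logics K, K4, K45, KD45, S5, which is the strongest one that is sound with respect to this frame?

KD45

Transitive (axiom 4): yes — every two-step R-path is closed by a direct edge.
Euclidean (axiom 5): yes — any two successors of a common world are R-related.
Serial (axiom D): yes — every world has a successor (e.g. w0 R w0).
Reflexive (axiom T): no — w2 is not related to itself.
So F validates K, K4, K45, KD45; S5 would additionally require R to be reflexive. The strongest is KD45.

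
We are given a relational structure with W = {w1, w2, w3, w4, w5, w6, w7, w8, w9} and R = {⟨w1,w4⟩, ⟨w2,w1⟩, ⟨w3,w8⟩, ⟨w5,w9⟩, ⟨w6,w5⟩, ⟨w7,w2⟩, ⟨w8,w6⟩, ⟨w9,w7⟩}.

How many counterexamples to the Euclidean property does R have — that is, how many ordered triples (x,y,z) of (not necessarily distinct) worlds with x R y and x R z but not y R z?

8

Enumerating: (w1,w4,w4), (w2,w1,w1), (w3,w8,w8), (w5,w9,w9), (w6,w5,w5), (w7,w2,w2), (w8,w6,w6), (w9,w7,w7).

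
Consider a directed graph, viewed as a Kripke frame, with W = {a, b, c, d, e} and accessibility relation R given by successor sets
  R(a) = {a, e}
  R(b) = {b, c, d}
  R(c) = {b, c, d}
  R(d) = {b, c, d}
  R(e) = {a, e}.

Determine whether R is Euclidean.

Yes

Euclidean: yes — any two successors of a common world are R-related.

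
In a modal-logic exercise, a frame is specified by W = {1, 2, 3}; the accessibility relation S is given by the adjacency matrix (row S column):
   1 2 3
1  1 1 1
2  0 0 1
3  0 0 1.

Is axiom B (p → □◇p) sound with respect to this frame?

No

The schema B characterises exactly the symmetric frames.
Symmetric: no — 1 S 2 but not 2 S 1.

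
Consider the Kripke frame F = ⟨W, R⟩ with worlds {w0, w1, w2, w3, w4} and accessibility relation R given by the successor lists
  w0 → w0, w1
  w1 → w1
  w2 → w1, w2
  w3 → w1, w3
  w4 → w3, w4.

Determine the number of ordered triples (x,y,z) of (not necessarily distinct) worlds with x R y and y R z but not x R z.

1

Enumerating: (w4,w3,w1).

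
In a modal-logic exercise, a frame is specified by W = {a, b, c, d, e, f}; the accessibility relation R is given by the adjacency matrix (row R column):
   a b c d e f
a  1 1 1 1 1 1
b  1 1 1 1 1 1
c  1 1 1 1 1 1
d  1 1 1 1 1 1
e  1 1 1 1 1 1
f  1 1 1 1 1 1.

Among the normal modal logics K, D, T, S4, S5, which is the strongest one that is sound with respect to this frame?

Serial (axiom D): yes — every world has a successor (e.g. a R a).
Reflexive (axiom T): yes — every world is R-related to itself.
Transitive (axiom 4): yes — every two-step R-path is closed by a direct edge.
Euclidean (axiom 5): yes — any two successors of a common world are R-related.
So F validates K, D, T, S4, S5. The strongest is S5.

S5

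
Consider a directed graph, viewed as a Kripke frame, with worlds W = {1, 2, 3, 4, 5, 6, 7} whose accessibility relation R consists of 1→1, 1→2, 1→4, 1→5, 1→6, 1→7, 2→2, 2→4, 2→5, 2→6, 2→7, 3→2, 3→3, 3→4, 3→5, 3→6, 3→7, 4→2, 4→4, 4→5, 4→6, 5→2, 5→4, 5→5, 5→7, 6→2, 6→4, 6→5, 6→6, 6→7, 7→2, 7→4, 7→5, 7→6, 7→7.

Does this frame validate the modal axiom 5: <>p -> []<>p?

No

The schema 5 characterises exactly the Euclidean frames.
Euclidean: no — 1 R 4 and 1 R 7, but not 4 R 7.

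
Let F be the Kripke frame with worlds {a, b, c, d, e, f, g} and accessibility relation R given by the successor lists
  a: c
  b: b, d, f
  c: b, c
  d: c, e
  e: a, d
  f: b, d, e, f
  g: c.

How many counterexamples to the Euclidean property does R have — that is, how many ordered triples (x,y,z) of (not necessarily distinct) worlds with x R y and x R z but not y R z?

Enumerating: (b,d,b), (b,d,d), (b,d,f), (c,b,c), (d,c,e), (d,e,c), (d,e,e), (e,a,a), (e,a,d), (e,d,a), (e,d,d), (f,b,e), (f,d,b), (f,d,d), (f,d,f), (f,e,b), (f,e,e), (f,e,f).

18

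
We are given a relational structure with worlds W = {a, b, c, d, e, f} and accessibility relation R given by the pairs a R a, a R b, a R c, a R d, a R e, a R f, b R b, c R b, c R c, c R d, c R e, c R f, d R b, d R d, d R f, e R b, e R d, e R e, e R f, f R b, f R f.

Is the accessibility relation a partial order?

Reflexive: yes — every world is R-related to itself.
Transitive: yes — every two-step R-path is closed by a direct edge.
Antisymmetric: yes — no distinct pair is related both ways.
So R is a partial order.

Yes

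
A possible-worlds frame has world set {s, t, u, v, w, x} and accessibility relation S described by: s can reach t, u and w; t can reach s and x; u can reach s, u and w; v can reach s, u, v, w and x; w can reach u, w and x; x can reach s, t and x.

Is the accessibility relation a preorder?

No

Reflexive: no — s is not related to itself.
Transitive: no — s S t and t S x, but not s S x.
So S is not a preorder.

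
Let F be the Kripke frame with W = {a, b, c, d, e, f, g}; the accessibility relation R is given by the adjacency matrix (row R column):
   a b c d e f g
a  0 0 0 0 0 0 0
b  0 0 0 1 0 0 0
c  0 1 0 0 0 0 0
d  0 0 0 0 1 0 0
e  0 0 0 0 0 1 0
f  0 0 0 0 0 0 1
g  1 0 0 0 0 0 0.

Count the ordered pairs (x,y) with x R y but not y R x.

6

Enumerating: (b,d), (c,b), (d,e), (e,f), (f,g), (g,a).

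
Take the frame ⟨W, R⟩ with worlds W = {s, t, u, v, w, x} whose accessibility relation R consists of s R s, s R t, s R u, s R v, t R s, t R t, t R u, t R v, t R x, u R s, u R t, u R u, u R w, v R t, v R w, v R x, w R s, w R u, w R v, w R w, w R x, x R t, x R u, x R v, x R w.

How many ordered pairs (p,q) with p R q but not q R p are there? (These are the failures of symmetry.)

Enumerating: (s,v), (w,s), (x,u).

3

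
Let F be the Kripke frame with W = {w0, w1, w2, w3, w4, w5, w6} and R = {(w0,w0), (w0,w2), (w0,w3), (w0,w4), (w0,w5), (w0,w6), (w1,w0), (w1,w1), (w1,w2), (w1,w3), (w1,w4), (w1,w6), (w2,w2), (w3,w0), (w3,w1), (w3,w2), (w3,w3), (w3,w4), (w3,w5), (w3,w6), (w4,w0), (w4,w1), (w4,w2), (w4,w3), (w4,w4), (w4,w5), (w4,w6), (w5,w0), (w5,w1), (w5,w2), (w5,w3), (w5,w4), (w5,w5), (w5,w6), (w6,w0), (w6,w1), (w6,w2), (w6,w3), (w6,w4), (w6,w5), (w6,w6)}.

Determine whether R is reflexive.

Yes

Reflexive: yes — every world is R-related to itself.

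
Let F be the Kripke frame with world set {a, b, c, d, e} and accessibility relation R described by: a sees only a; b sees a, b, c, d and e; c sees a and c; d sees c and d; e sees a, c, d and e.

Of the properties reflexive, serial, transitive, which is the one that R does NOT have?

transitive

Reflexive: yes — every world is R-related to itself.
Serial: yes — every world has a successor (e.g. a R a).
Transitive: no — d R c and c R a, but not d R a.
Only transitive fails.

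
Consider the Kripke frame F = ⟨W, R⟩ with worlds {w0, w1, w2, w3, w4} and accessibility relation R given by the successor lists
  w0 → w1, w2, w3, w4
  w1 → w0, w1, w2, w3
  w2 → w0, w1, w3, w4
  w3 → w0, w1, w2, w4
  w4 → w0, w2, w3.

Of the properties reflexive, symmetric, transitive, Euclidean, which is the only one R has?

symmetric

Reflexive: no — w0 is not related to itself.
Symmetric: yes — every pair in R has its reverse in R.
Transitive: no — w1 R w0 and w0 R w4, but not w1 R w4.
Euclidean: no — w0 R w1 and w0 R w4, but not w1 R w4.
Only symmetric holds.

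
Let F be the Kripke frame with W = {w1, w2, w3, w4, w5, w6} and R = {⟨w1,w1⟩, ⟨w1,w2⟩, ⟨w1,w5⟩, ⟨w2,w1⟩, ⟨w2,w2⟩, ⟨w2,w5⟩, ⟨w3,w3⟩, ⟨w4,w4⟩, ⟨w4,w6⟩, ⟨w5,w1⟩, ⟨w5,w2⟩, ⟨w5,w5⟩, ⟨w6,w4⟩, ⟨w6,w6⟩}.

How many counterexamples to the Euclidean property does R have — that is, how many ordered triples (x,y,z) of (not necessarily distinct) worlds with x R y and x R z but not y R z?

R is Euclidean; there are no such tuples.

0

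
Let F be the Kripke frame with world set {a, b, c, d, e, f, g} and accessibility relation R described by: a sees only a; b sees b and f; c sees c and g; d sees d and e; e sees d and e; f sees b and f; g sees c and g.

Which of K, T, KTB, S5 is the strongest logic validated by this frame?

Reflexive (axiom T): yes — every world is R-related to itself.
Symmetric (axiom B): yes — every pair in R has its reverse in R.
Euclidean (axiom 5): yes — any two successors of a common world are R-related.
So F validates K, T, KTB, S5. The strongest is S5.

S5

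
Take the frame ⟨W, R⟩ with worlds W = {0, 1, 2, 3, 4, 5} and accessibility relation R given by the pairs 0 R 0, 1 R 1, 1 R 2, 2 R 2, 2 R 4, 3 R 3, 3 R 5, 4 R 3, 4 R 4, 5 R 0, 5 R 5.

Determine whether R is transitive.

Transitive: no — 1 R 2 and 2 R 4, but not 1 R 4.

No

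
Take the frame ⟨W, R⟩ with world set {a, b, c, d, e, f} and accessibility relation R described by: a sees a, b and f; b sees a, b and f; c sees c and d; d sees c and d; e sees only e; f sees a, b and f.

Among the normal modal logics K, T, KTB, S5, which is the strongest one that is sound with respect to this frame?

S5

Reflexive (axiom T): yes — every world is R-related to itself.
Symmetric (axiom B): yes — every pair in R has its reverse in R.
Euclidean (axiom 5): yes — any two successors of a common world are R-related.
So F validates K, T, KTB, S5. The strongest is S5.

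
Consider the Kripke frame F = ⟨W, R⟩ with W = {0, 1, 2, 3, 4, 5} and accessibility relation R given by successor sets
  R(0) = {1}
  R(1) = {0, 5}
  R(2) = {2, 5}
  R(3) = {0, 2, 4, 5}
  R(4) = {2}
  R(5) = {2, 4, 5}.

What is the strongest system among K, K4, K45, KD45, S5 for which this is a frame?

K

Transitive (axiom 4): no — 0 R 1 and 1 R 5, but not 0 R 5.
Euclidean (axiom 5): no — 1 R 0 and 1 R 5, but not 0 R 5.
Serial (axiom D): yes — every world has a successor (e.g. 0 R 1).
Reflexive (axiom T): no — 0 is not related to itself.
So F validates K; K4 would additionally require R to be transitive. The strongest is K.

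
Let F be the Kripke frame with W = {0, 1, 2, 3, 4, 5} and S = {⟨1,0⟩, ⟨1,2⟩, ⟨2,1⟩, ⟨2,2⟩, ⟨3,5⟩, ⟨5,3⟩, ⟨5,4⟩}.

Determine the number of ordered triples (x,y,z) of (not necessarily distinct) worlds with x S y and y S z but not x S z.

5

Enumerating: (1,2,1), (2,1,0), (3,5,3), (3,5,4), (5,3,5).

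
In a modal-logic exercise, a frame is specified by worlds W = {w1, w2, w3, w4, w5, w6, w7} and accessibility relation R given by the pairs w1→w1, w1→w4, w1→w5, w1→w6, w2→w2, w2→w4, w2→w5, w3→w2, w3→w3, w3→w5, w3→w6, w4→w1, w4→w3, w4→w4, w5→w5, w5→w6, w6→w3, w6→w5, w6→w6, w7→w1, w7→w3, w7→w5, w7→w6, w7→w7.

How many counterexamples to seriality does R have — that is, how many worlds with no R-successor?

R is serial; there are no such worlds.

0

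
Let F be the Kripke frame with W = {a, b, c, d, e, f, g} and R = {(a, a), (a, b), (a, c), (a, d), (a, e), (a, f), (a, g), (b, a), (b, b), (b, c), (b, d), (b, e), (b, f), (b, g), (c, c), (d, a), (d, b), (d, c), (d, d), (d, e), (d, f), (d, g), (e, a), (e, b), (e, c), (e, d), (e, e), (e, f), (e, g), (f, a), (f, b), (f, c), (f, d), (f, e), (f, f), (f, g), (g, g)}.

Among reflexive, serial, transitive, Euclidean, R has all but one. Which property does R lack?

Euclidean

Reflexive: yes — every world is R-related to itself.
Serial: yes — every world has a successor (e.g. a R a).
Transitive: yes — every two-step R-path is closed by a direct edge.
Euclidean: no — a R c and a R b, but not c R b.
Only Euclidean fails.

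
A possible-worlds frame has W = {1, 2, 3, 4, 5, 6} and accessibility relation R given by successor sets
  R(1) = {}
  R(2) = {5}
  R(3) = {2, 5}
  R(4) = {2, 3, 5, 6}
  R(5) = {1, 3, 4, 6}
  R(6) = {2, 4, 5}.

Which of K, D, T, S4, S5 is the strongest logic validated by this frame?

K

Serial (axiom D): no — 1 has no R-successor.
Reflexive (axiom T): no — 1 is not related to itself.
Transitive (axiom 4): no — 2 R 5 and 5 R 1, but not 2 R 1.
Euclidean (axiom 5): no — 3 R 5 and 3 R 2, but not 5 R 2.
So F validates K; D would additionally require R to be serial. The strongest is K.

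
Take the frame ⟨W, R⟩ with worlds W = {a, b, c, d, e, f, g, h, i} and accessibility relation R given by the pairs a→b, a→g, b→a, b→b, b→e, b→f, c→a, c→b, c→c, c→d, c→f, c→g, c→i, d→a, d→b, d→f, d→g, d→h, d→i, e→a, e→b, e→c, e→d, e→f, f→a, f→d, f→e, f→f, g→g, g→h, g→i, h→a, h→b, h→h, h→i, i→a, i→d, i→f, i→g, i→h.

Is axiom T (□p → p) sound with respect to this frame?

By correspondence theory, T is valid on a frame iff R is reflexive.
Reflexive: no — a is not related to itself.

No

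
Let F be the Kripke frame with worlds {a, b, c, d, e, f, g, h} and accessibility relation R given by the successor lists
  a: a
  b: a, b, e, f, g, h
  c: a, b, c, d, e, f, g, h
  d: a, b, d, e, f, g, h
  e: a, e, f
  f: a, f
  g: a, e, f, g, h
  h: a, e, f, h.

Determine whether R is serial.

Serial: yes — every world has a successor (e.g. a R a).

Yes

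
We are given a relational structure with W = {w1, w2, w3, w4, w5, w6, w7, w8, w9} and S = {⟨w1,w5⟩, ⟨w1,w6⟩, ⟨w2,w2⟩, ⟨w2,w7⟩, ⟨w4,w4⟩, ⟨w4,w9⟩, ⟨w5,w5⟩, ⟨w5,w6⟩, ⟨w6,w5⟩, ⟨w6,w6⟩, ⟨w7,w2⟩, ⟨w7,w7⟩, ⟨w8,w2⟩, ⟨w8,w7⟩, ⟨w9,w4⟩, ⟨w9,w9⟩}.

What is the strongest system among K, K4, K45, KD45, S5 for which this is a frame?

Transitive (axiom 4): yes — every two-step S-path is closed by a direct edge.
Euclidean (axiom 5): yes — any two successors of a common world are S-related.
Serial (axiom D): no — w3 has no S-successor.
Reflexive (axiom T): no — w1 is not related to itself.
So F validates K, K4, K45; KD45 would additionally require S to be serial. The strongest is K45.

K45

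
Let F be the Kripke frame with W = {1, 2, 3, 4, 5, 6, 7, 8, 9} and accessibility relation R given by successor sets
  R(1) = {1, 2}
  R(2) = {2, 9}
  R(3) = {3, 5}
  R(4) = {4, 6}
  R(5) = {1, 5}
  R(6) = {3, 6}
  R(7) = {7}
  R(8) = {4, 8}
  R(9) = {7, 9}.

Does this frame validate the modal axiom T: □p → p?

Yes

By correspondence theory, T is valid on a frame iff R is reflexive.
Reflexive: yes — every world is R-related to itself.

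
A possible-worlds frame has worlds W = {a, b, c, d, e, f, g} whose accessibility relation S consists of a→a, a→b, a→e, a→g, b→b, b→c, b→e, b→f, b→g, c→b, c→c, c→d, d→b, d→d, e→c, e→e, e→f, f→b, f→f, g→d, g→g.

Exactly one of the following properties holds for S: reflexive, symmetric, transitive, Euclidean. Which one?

reflexive

Reflexive: yes — every world is S-related to itself.
Symmetric: no — a S b but not b S a.
Transitive: no — a S b and b S c, but not a S c.
Euclidean: no — a S e and a S b, but not e S b.
Only reflexive holds.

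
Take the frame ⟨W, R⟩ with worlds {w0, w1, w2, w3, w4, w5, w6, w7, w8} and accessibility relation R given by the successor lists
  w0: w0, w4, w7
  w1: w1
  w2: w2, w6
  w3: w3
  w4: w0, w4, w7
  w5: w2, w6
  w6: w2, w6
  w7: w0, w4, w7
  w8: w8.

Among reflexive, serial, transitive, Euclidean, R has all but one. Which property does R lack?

reflexive

Reflexive: no — w5 is not related to itself.
Serial: yes — every world has a successor (e.g. w0 R w0).
Transitive: yes — every two-step R-path is closed by a direct edge.
Euclidean: yes — any two successors of a common world are R-related.
Only reflexive fails.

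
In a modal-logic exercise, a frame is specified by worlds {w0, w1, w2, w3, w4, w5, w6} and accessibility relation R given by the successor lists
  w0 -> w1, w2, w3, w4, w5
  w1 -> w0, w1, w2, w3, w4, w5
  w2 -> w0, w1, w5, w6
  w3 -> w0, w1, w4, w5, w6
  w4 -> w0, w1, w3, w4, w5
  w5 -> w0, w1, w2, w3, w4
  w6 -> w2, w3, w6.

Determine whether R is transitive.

Transitive: no — w0 R w2 and w2 R w6, but not w0 R w6.

No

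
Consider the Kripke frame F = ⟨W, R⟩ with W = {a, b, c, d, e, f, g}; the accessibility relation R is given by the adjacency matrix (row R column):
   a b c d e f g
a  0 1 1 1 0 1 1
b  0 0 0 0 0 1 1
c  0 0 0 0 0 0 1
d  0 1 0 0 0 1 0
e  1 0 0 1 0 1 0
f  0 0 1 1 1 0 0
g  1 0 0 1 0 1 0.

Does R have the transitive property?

Transitive: no — a R f and f R e, but not a R e.

No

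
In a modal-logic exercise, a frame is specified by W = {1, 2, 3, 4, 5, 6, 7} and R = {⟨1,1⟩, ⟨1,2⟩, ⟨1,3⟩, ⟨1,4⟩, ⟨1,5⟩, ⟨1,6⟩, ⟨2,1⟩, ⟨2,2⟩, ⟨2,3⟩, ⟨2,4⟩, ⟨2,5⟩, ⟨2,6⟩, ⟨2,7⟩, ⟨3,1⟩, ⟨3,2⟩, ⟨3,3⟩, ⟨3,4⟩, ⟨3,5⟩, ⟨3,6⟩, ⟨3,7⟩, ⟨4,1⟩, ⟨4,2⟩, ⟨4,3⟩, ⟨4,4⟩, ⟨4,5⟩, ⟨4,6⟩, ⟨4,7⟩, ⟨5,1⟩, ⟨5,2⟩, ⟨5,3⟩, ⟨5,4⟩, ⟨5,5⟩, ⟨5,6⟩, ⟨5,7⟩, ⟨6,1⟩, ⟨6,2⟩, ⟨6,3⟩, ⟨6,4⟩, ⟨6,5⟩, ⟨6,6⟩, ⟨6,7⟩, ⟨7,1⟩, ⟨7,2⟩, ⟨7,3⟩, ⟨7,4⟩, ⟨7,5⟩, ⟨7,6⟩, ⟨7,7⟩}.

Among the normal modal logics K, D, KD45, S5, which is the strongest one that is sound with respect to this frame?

D

Serial (axiom D): yes — every world has a successor (e.g. 1 R 1).
Euclidean (axiom 5): no — 2 R 1 and 2 R 7, but not 1 R 7.
Transitive (axiom 4): no — 1 R 2 and 2 R 7, but not 1 R 7.
Reflexive (axiom T): yes — every world is R-related to itself.
So F validates K, D; KD45 would additionally require R to be Euclidean and transitive. The strongest is D.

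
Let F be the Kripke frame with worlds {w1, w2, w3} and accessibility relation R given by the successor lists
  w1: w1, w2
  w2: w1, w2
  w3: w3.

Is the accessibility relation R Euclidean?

Yes

Euclidean: yes — any two successors of a common world are R-related.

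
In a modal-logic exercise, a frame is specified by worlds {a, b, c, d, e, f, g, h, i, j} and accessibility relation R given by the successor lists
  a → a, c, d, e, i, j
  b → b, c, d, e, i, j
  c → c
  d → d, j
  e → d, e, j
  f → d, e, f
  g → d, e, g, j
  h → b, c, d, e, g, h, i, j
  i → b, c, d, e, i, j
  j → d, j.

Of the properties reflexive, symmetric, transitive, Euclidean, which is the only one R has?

reflexive

Reflexive: yes — every world is R-related to itself.
Symmetric: no — a R c but not c R a.
Transitive: no — a R i and i R b, but not a R b.
Euclidean: no — a R c and a R d, but not c R d.
Only reflexive holds.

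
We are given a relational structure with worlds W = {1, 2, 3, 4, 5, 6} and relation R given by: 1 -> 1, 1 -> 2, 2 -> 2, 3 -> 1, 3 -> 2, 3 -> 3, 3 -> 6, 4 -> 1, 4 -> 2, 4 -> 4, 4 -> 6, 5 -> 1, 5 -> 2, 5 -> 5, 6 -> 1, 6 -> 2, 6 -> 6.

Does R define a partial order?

Yes

Reflexive: yes — every world is R-related to itself.
Transitive: yes — every two-step R-path is closed by a direct edge.
Antisymmetric: yes — no distinct pair is related both ways.
So R is a partial order.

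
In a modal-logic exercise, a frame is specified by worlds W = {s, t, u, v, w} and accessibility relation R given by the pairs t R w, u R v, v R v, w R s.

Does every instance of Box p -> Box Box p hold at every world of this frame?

By correspondence theory, 4 is valid on a frame iff R is transitive.
Transitive: no — t R w and w R s, but not t R s.

No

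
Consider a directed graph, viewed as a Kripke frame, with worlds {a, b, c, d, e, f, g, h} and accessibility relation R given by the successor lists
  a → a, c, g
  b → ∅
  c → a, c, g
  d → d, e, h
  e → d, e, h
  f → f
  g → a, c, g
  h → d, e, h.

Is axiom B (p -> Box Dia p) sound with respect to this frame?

By correspondence theory, B is valid on a frame iff R is symmetric.
Symmetric: yes — every pair in R has its reverse in R.

Yes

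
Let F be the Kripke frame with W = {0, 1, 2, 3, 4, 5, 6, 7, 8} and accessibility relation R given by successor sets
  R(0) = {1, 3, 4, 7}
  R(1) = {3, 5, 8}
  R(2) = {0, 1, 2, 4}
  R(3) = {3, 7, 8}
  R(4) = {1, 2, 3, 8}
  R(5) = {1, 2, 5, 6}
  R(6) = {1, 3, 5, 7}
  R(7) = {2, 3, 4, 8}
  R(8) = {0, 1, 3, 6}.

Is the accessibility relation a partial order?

No

Reflexive: no — 0 is not related to itself.
Transitive: no — 0 R 1 and 1 R 5, but not 0 R 5.
Antisymmetric: no — 1 R 5 and 5 R 1 with 1 ≠ 5.
So R is not a partial order.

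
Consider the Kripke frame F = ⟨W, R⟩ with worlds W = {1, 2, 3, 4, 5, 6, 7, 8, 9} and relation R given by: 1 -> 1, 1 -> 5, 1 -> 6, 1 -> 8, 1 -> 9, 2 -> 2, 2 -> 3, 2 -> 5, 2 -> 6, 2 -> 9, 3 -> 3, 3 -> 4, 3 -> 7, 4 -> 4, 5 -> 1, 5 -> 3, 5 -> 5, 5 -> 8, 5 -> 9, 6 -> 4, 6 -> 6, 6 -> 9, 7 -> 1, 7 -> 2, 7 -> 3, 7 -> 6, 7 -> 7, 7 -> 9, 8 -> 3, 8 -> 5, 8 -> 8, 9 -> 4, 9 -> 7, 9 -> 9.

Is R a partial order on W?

Reflexive: yes — every world is R-related to itself.
Transitive: no — 1 R 5 and 5 R 3, but not 1 R 3.
Antisymmetric: no — 1 R 5 and 5 R 1 with 1 ≠ 5.
So R is not a partial order.

No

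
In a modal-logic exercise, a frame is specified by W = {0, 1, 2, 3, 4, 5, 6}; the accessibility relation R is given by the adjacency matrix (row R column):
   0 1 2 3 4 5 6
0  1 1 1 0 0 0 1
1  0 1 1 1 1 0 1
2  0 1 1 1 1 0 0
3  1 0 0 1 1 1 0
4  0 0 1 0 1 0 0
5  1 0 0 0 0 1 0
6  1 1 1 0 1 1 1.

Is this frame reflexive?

Yes

Reflexive: yes — every world is R-related to itself.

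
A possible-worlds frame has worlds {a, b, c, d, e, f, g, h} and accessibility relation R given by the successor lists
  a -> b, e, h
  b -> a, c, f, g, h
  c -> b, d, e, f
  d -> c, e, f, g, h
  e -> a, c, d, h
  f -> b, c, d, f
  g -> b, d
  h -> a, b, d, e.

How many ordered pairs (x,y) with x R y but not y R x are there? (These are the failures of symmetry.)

R is symmetric; there are no such tuples.

0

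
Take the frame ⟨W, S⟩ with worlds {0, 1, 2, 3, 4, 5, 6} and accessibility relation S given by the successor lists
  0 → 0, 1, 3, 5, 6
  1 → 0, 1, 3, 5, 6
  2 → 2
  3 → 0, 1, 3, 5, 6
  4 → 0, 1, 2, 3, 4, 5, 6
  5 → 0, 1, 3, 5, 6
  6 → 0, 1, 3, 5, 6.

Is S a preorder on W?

Reflexive: yes — every world is S-related to itself.
Transitive: yes — every two-step S-path is closed by a direct edge.
So S is a preorder.

Yes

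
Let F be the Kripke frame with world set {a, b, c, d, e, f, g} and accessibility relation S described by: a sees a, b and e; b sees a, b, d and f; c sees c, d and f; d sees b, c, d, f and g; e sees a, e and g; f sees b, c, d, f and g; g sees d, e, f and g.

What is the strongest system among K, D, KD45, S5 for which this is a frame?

Serial (axiom D): yes — every world has a successor (e.g. a S a).
Euclidean (axiom 5): no — a S b and a S e, but not b S e.
Transitive (axiom 4): no — a S b and b S d, but not a S d.
Reflexive (axiom T): yes — every world is S-related to itself.
So F validates K, D; KD45 would additionally require S to be Euclidean and transitive. The strongest is D.

D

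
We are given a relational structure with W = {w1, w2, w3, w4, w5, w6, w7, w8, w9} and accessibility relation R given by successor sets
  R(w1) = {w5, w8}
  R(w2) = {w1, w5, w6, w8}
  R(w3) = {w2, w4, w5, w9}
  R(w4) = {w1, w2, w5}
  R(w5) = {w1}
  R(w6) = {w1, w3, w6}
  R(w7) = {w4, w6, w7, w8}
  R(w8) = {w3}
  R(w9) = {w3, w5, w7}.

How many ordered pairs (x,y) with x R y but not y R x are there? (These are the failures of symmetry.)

Enumerating: (w1,w8), (w2,w1), (w2,w5), (w2,w6), (w2,w8), (w3,w2), (w3,w4), (w3,w5), (w4,w1), (w4,w2), (w4,w5), (w6,w1), … and 7 more.
Total: 19.

19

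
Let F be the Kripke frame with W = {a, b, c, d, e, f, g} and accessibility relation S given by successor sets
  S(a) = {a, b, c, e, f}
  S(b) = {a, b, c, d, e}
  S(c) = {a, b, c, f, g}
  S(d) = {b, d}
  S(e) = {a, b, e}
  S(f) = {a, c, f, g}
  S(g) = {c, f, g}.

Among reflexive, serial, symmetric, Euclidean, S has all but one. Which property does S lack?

Euclidean

Reflexive: yes — every world is S-related to itself.
Serial: yes — every world has a successor (e.g. a S a).
Symmetric: yes — every pair in S has its reverse in S.
Euclidean: no — a S b and a S f, but not b S f.
Only Euclidean fails.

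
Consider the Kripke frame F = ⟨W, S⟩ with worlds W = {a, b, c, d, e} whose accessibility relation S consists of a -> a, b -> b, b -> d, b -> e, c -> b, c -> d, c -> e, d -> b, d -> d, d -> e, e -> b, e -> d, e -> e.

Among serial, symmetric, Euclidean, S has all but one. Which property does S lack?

Serial: yes — every world has a successor (e.g. a S a).
Symmetric: no — c S b but not b S c.
Euclidean: yes — any two successors of a common world are S-related.
Only symmetric fails.

symmetric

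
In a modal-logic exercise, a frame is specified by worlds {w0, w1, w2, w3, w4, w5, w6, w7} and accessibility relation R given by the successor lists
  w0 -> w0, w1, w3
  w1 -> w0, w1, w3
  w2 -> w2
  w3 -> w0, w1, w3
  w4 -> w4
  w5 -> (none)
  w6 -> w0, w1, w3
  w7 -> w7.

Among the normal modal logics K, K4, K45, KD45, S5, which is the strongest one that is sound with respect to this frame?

K45

Transitive (axiom 4): yes — every two-step R-path is closed by a direct edge.
Euclidean (axiom 5): yes — any two successors of a common world are R-related.
Serial (axiom D): no — w5 has no R-successor.
Reflexive (axiom T): no — w5 is not related to itself.
So F validates K, K4, K45; KD45 would additionally require R to be serial. The strongest is K45.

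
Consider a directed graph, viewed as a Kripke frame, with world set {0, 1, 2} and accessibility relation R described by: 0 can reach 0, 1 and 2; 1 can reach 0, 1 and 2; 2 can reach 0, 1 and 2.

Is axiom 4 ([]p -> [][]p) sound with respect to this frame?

Yes

Axiom 4 corresponds to the accessibility relation being transitive.
Transitive: yes — every two-step R-path is closed by a direct edge.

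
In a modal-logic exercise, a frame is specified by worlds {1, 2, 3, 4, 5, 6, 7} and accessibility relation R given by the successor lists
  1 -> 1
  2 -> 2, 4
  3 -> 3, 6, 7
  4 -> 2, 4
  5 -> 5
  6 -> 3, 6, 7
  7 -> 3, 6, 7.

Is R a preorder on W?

Yes

Reflexive: yes — every world is R-related to itself.
Transitive: yes — every two-step R-path is closed by a direct edge.
So R is a preorder.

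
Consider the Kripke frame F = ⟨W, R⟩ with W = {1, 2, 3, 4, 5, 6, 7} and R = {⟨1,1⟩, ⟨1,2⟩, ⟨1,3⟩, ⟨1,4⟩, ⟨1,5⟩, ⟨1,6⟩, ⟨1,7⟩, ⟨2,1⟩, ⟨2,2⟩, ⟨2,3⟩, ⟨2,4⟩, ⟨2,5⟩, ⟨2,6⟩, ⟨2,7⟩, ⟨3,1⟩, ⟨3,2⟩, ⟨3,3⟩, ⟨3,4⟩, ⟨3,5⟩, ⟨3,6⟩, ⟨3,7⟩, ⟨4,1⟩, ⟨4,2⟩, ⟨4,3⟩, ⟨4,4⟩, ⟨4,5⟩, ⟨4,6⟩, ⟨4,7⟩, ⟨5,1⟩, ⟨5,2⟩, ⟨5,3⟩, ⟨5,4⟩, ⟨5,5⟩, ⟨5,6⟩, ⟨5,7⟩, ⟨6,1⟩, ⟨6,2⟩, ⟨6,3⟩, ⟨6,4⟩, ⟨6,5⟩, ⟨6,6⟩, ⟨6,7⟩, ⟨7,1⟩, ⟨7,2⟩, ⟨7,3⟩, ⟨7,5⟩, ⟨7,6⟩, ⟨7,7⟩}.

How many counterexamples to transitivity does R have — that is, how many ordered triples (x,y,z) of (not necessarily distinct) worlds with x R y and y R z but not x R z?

5

Enumerating: (7,1,4), (7,2,4), (7,3,4), (7,5,4), (7,6,4).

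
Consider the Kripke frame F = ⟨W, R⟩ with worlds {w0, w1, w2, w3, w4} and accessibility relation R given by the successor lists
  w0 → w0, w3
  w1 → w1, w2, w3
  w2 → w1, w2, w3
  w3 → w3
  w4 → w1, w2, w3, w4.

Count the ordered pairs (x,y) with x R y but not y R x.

6

Enumerating: (w0,w3), (w1,w3), (w2,w3), (w4,w1), (w4,w2), (w4,w3).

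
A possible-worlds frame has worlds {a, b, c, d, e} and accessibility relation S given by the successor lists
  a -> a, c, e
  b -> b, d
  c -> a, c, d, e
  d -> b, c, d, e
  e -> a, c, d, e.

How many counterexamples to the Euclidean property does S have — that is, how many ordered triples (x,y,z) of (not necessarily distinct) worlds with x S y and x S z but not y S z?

Enumerating: (c,a,d), (c,d,a), (d,b,c), (d,b,e), (d,c,b), (d,e,b), (e,a,d), (e,d,a).

8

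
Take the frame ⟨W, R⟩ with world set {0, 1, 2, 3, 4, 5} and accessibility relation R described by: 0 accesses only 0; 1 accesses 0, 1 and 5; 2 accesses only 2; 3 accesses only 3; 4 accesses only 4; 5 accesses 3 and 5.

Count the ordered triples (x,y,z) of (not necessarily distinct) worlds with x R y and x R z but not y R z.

Enumerating: (1,0,1), (1,0,5), (1,5,0), (1,5,1), (5,3,5).

5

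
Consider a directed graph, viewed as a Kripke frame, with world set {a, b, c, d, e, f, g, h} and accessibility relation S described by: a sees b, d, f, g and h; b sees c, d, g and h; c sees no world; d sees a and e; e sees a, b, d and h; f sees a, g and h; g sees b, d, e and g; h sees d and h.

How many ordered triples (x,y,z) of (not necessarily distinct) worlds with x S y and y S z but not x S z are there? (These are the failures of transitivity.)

36

Enumerating: (a,b,c), (a,d,a), (a,d,e), (a,f,a), (a,g,e), (b,d,a), (b,d,e), (b,g,b), (b,g,e), (d,a,b), (d,a,d), (d,a,f), … and 24 more.
Total: 36.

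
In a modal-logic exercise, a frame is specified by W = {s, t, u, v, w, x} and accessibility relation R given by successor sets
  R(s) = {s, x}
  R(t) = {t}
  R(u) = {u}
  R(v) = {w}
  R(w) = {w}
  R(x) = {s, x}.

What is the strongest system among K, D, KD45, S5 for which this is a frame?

Serial (axiom D): yes — every world has a successor (e.g. s R s).
Euclidean (axiom 5): yes — any two successors of a common world are R-related.
Transitive (axiom 4): yes — every two-step R-path is closed by a direct edge.
Reflexive (axiom T): no — v is not related to itself.
So F validates K, D, KD45; S5 would additionally require R to be reflexive. The strongest is KD45.

KD45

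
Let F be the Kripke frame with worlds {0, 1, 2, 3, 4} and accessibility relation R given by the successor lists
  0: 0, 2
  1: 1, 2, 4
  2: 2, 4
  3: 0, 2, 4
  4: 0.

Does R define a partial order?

Reflexive: no — 3 is not related to itself.
Transitive: no — 0 R 2 and 2 R 4, but not 0 R 4.
Antisymmetric: yes — no distinct pair is related both ways.
So R is not a partial order.

No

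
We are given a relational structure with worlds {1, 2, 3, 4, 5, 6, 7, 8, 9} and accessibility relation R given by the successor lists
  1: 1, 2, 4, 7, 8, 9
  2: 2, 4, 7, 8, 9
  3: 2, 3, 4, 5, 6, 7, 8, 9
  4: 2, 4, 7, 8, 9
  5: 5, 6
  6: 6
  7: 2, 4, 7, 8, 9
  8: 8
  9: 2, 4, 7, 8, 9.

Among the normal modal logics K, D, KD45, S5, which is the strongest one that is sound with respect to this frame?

D

Serial (axiom D): yes — every world has a successor (e.g. 1 R 1).
Euclidean (axiom 5): no — 1 R 8 and 1 R 2, but not 8 R 2.
Transitive (axiom 4): yes — every two-step R-path is closed by a direct edge.
Reflexive (axiom T): yes — every world is R-related to itself.
So F validates K, D; KD45 would additionally require R to be Euclidean. The strongest is D.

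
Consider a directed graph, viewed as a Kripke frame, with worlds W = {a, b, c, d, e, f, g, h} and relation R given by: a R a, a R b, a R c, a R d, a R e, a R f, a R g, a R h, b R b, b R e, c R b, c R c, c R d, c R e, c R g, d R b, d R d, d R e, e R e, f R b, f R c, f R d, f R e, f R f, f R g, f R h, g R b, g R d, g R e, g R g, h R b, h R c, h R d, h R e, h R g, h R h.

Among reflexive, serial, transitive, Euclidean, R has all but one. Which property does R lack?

Euclidean

Reflexive: yes — every world is R-related to itself.
Serial: yes — every world has a successor (e.g. a R a).
Transitive: yes — every two-step R-path is closed by a direct edge.
Euclidean: no — a R b and a R c, but not b R c.
Only Euclidean fails.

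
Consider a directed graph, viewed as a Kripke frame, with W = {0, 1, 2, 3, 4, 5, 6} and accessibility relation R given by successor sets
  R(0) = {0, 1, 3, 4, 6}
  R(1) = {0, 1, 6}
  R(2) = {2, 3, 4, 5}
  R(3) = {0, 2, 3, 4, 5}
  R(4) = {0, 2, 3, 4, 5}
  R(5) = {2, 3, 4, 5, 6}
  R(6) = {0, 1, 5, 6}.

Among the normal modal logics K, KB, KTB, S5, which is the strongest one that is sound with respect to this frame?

Symmetric (axiom B): yes — every pair in R has its reverse in R.
Reflexive (axiom T): yes — every world is R-related to itself.
Euclidean (axiom 5): no — 0 R 1 and 0 R 3, but not 1 R 3.
So F validates K, KB, KTB; S5 would additionally require R to be Euclidean. The strongest is KTB.

KTB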